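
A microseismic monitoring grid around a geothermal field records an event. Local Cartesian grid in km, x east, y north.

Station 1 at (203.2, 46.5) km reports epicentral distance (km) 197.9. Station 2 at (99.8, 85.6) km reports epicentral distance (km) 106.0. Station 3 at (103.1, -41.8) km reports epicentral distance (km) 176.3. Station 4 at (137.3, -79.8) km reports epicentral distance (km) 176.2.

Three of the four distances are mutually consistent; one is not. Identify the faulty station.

Solve using three stations at a time. Using Station 1, Station 2, Station 4 (subtract circle equations pairwise → linear system) gives (x, y) ≈ (5.5, 37.2).
Distances from that point to each station vs reported:
  Station 1: calculated 197.9 vs reported 197.9 → residual 0.0 km
  Station 2: calculated 106.0 vs reported 106.0 → residual 0.0 km
  Station 3: calculated 125.5 vs reported 176.3 → residual 50.8 km
  Station 4: calculated 176.2 vs reported 176.2 → residual 0.0 km
Station 1, Station 2, Station 4 are mutually consistent (residuals ≈ 0); Station 3 is off by 50.8 km.

Station 3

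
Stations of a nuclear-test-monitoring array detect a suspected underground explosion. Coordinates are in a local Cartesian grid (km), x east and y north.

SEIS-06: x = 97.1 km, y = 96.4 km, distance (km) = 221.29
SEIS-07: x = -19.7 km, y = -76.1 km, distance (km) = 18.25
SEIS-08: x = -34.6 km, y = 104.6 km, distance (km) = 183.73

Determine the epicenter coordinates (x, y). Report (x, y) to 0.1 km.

-37.7 km east, -79.1 km north

Circle about each station: (x − 97.1)² + (y − 96.4)² = 221.29²; (x + 19.7)² + (y + 76.1)² = 18.25²; (x + 34.6)² + (y − 104.6)² = 183.73².
Subtracting the SEIS-06 equation from the SEIS-07 and SEIS-08 equations removes the quadratic terms:
-233.6 x − 345.0 y = 36094.13
-263.4 x + 16.4 y = 8629.50
Solving the 2×2 system: x ≈ -37.7, y ≈ -79.1 km.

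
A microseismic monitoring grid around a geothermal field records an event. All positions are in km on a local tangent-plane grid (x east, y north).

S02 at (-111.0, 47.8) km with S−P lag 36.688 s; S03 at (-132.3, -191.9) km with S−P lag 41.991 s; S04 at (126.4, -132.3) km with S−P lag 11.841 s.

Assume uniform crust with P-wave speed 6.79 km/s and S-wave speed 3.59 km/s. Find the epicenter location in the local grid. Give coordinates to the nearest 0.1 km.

Distance from S−P lag: d = Δt · v_P v_S / (v_P − v_S) = Δt · (6.79·3.59)/(6.79−3.59) ≈ 7.6175·Δt.
So d_S02 = 279.47, d_S03 = 319.87, d_S04 = 90.20 km.
Circle about each station: (x + 111.0)² + (y − 47.8)² = 279.47²; (x + 132.3)² + (y + 191.9)² = 319.87²; (x − 126.4)² + (y + 132.3)² = 90.20².
Subtracting the S02 equation from the S03 and S04 equations removes the quadratic terms:
-42.6 x − 479.4 y = 15509.72
474.8 x − 360.2 y = 88841.85
Solving the 2×2 system: x ≈ 152.3, y ≈ -45.9 km.

(152.3, -45.9)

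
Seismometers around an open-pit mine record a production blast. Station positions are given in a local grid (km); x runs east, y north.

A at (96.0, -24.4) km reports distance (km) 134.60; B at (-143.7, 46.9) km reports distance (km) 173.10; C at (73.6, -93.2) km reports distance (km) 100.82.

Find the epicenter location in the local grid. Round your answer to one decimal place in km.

Circle about each station: (x − 96.0)² + (y + 24.4)² = 134.60²; (x + 143.7)² + (y − 46.9)² = 173.10²; (x − 73.6)² + (y + 93.2)² = 100.82².
Subtracting pairs of circle equations eliminates x²+y² and gives linear equations (the radical axes):
-479.4 x + 142.6 y = 1191.49
-44.8 x − 137.6 y = 12244.33
Solving the 2×2 system: x ≈ -26.4, y ≈ -80.4 km.
Check against A (with the unrounded x, y): √((x − 96.0)²+(y + 24.4)²) = 134.60 ≈ 134.60 km. ✓

-26.4 km east, -80.4 km north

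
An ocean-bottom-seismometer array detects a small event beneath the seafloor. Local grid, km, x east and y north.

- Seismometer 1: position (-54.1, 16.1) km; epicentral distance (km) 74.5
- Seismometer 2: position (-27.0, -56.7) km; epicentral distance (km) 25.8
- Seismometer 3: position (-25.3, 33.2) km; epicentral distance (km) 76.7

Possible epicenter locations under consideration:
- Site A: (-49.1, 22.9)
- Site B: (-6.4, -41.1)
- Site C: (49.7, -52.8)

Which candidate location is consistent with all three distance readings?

For each candidate, compare |candidate − station| to the reported distance:
Site A: residuals Seismometer 1 66.1, Seismometer 2 56.8, Seismometer 3 50.8 → max 66.1 km
Site B: residuals Seismometer 1 0.0, Seismometer 2 0.0, Seismometer 3 0.0 → max 0.0 km
Site C: residuals Seismometer 1 50.1, Seismometer 2 51.0, Seismometer 3 37.4 → max 51.0 km
Only Site B has all residuals ≈ 0.

Site B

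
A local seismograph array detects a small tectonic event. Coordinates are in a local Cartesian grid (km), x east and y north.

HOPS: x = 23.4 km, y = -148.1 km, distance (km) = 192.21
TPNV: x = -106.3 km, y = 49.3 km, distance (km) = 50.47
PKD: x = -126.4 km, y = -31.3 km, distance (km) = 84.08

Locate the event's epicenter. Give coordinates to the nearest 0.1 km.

-62.8 km east, 23.7 km north

Circle about each station: (x − 23.4)² + (y + 148.1)² = 192.21²; (x + 106.3)² + (y − 49.3)² = 50.47²; (x + 126.4)² + (y + 31.3)² = 84.08².
Subtracting pairs of circle equations eliminates x²+y² and gives linear equations (the radical axes):
-259.4 x + 394.8 y = 25646.47
-299.6 x + 233.6 y = 24350.72
Solving the 2×2 system: x ≈ -62.8, y ≈ 23.7 km.
Check against HOPS (with the unrounded x, y): √((x − 23.4)²+(y + 148.1)²) = 192.21 ≈ 192.21 km. ✓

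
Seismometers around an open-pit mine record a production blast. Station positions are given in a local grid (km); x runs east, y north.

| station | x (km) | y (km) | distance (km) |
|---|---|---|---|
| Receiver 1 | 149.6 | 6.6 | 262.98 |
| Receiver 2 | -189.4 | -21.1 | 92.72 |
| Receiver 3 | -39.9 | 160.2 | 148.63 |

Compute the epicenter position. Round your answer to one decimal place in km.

-112.3 km east, 30.4 km north

Circle about each station: (x − 149.6)² + (y − 6.6)² = 262.98²; (x + 189.4)² + (y + 21.1)² = 92.72²; (x + 39.9)² + (y − 160.2)² = 148.63².
Subtracting pairs of circle equations eliminates x²+y² and gives linear equations (the radical axes):
-678.0 x − 55.4 y = 74455.33
-379.0 x + 307.2 y = 51899.93
Solving the 2×2 system: x ≈ -112.3, y ≈ 30.4 km.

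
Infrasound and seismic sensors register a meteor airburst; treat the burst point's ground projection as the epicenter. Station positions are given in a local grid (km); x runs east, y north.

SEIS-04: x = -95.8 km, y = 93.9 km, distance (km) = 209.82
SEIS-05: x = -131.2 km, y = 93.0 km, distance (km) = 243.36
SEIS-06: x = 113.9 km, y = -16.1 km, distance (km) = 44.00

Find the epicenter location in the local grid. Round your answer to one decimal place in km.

Circle about each station: (x + 95.8)² + (y − 93.9)² = 209.82²; (x + 131.2)² + (y − 93.0)² = 243.36²; (x − 113.9)² + (y + 16.1)² = 44.00².
Subtracting pairs of circle equations eliminates x²+y² and gives linear equations (the radical axes):
-70.8 x − 1.8 y = -7332.07
419.4 x − 220.0 y = 37326.00
Solving the 2×2 system: x ≈ 102.9, y ≈ 26.5 km.

x ≈ 102.9 km, y ≈ 26.5 km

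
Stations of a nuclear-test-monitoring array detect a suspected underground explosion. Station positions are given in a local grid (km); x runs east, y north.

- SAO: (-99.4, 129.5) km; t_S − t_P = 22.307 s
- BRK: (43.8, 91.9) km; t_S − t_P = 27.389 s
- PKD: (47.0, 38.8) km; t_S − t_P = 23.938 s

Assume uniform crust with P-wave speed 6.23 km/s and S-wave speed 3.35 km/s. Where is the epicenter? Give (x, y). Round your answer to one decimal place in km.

Distance from S−P lag: d = Δt · v_P v_S / (v_P − v_S) = Δt · (6.23·3.35)/(6.23−3.35) ≈ 7.2467·Δt.
So d_SAO = 161.65, d_BRK = 198.48, d_PKD = 173.47 km.
Circle about each station: (x + 99.4)² + (y − 129.5)² = 161.65²; (x − 43.8)² + (y − 91.9)² = 198.48²; (x − 47.0)² + (y − 38.8)² = 173.47².
Subtracting the SAO equation from the BRK and PKD equations removes the quadratic terms:
286.4 x − 75.2 y = -29550.15
292.8 x − 181.4 y = -26897.29
Solving the 2×2 system: x ≈ -111.5, y ≈ -31.7 km.
Check against SAO (with the unrounded x, y): √((x + 99.4)²+(y − 129.5)²) = 161.65 ≈ 161.65 km. ✓

x ≈ -111.5 km, y ≈ -31.7 km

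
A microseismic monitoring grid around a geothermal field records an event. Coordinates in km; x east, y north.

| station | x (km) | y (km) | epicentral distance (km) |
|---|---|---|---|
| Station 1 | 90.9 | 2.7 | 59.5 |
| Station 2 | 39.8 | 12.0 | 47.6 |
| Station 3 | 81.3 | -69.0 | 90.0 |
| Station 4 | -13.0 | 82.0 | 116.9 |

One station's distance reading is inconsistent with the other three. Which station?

Station 1

Solve using three stations at a time. Using Station 2, Station 3, Station 4 (subtract circle equations pairwise → linear system) gives (x, y) ≈ (86.9, 21.0).
Distances from that point to each station vs reported:
  Station 1: calculated 18.7 vs reported 59.5 → residual 40.8 km
  Station 2: calculated 48.0 vs reported 47.6 → residual 0.4 km
  Station 3: calculated 90.2 vs reported 90.0 → residual 0.2 km
  Station 4: calculated 117.0 vs reported 116.9 → residual 0.1 km
Station 2, Station 3, Station 4 are mutually consistent (residuals ≈ 0); Station 1 is off by 40.8 km.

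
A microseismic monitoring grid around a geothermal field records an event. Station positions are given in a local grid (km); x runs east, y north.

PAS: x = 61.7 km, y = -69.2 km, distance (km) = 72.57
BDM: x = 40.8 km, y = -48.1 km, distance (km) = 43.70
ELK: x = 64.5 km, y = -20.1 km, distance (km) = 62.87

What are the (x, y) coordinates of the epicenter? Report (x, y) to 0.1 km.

Circle about each station: (x − 61.7)² + (y + 69.2)² = 72.57²; (x − 40.8)² + (y + 48.1)² = 43.70²; (x − 64.5)² + (y + 20.1)² = 62.87².
Subtracting the PAS equation from the BDM and ELK equations removes the quadratic terms:
-41.8 x + 42.2 y = -1260.57
5.6 x + 98.2 y = -2717.50
Solving the 2×2 system: x ≈ 2.1, y ≈ -27.8 km.
Check against PAS (with the unrounded x, y): √((x − 61.7)²+(y + 69.2)²) = 72.57 ≈ 72.57 km. ✓

x ≈ 2.1 km, y ≈ -27.8 km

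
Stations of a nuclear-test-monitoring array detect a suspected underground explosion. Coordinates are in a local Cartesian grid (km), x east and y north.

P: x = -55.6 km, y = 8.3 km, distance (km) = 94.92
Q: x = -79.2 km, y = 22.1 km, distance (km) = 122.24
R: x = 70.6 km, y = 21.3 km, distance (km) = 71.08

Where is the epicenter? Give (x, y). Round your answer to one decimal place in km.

Circle about each station: (x + 55.6)² + (y − 8.3)² = 94.92²; (x + 79.2)² + (y − 22.1)² = 122.24²; (x − 70.6)² + (y − 21.3)² = 71.08².
Subtracting the P equation from the Q and R equations removes the quadratic terms:
-47.2 x + 27.6 y = -2332.01
252.4 x + 26.0 y = 6235.24
Solving the 2×2 system: x ≈ 28.4, y ≈ -35.9 km.

28.4 km east, -35.9 km north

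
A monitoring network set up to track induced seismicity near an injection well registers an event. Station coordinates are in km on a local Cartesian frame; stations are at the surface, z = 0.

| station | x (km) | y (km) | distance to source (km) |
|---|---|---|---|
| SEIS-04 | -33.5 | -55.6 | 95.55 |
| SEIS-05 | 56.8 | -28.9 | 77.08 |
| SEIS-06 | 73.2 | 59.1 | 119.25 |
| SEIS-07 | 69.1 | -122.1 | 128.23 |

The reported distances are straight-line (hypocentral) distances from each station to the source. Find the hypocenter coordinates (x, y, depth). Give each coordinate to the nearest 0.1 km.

Each station gives a sphere (x−x_i)² + (y−y_i)² + z² = d_i² (stations at z=0).
Subtracting the SEIS-04 sphere from SEIS-05 and SEIS-06: z² cancels, leaving linear equations in x and y:
180.6 x + 53.4 y = 3036.32
213.4 x + 229.4 y = -453.32
Solving: x ≈ 23.997, y ≈ -24.300 km (keep extra digits for the depth step; rounded: 24.0, -24.3).
Then from the SEIS-04 sphere: z² = 95.55² − (x + 33.5)² − (y + 55.6)² with x = 23.997, y = -24.300, so z ≈ 69.600 ≈ 69.6 km.

(24.0, -24.3, 69.6)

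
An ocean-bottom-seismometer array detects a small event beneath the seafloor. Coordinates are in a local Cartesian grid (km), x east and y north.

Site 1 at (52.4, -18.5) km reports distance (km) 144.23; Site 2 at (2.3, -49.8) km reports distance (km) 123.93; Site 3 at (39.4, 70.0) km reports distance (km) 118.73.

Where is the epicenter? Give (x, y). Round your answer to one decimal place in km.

Circle about each station: (x − 52.4)² + (y + 18.5)² = 144.23²; (x − 2.3)² + (y + 49.8)² = 123.93²; (x − 39.4)² + (y − 70.0)² = 118.73².
Subtracting pairs of circle equations eliminates x²+y² and gives linear equations (the radical axes):
-100.2 x − 62.6 y = 4840.97
-26.0 x + 177.0 y = 10069.83
Solving the 2×2 system: x ≈ -76.8, y ≈ 45.6 km.

(-76.8, 45.6)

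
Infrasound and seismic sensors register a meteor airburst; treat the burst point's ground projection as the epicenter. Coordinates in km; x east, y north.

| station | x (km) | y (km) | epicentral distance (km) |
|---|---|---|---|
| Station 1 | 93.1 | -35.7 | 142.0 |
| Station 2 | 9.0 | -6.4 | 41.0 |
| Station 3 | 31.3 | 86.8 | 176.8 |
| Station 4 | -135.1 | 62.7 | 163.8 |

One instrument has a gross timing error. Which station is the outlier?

Solve using three stations at a time. Using Station 1, Station 3, Station 4 (subtract circle equations pairwise → linear system) gives (x, y) ≈ (-43.8, -73.2).
Distances from that point to each station vs reported:
  Station 1: calculated 141.9 vs reported 142.0 → residual 0.1 km
  Station 2: calculated 85.1 vs reported 41.0 → residual 44.1 km
  Station 3: calculated 176.7 vs reported 176.8 → residual 0.1 km
  Station 4: calculated 163.7 vs reported 163.8 → residual 0.1 km
Station 1, Station 3, Station 4 are mutually consistent (residuals ≈ 0); Station 2 is off by 44.1 km.

Station 2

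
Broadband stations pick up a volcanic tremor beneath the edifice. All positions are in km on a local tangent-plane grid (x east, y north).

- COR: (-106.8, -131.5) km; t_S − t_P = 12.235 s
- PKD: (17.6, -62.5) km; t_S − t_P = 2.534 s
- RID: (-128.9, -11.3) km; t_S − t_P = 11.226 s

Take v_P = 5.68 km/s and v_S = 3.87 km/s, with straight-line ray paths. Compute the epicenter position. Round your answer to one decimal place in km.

x ≈ 5.5 km, y ≈ -34.2 km

Distance from S−P lag: d = Δt · v_P v_S / (v_P − v_S) = Δt · (5.68·3.87)/(5.68−3.87) ≈ 12.1445·Δt.
So d_COR = 148.59, d_PKD = 30.77, d_RID = 136.33 km.
Circle about each station: (x + 106.8)² + (y + 131.5)² = 148.59²; (x − 17.6)² + (y + 62.5)² = 30.77²; (x + 128.9)² + (y + 11.3)² = 136.33².
Subtracting the COR equation from the PKD and RID equations removes the quadratic terms:
248.8 x + 138.0 y = -3350.28
-44.2 x + 240.4 y = -8462.47
Solving the 2×2 system: x ≈ 5.5, y ≈ -34.2 km.
Check against COR (with the unrounded x, y): √((x + 106.8)²+(y + 131.5)²) = 148.59 ≈ 148.59 km. ✓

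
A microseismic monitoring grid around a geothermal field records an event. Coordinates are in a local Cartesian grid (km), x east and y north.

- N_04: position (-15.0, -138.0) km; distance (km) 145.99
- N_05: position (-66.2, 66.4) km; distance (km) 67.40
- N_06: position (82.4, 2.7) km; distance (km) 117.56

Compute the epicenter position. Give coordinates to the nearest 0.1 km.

Circle about each station: (x + 15.0)² + (y + 138.0)² = 145.99²; (x + 66.2)² + (y − 66.4)² = 67.40²; (x − 82.4)² + (y − 2.7)² = 117.56².
Subtracting the N_04 equation from the N_05 and N_06 equations removes the quadratic terms:
-102.4 x + 408.8 y = 6292.72
194.8 x + 281.4 y = -4979.22
Solving the 2×2 system: x ≈ -35.1, y ≈ 6.6 km.

-35.1 km east, 6.6 km north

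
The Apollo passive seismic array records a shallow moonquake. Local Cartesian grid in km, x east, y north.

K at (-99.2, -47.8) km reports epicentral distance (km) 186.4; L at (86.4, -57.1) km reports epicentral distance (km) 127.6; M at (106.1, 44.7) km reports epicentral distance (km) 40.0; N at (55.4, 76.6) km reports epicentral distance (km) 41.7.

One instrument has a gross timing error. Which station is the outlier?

L

Solve using three stations at a time. Using K, M, N (subtract circle equations pairwise → linear system) gives (x, y) ≈ (67.0, 36.6).
Distances from that point to each station vs reported:
  K: calculated 186.4 vs reported 186.4 → residual 0.0 km
  L: calculated 95.7 vs reported 127.6 → residual 31.9 km
  M: calculated 39.9 vs reported 40.0 → residual 0.1 km
  N: calculated 41.6 vs reported 41.7 → residual 0.1 km
K, M, N are mutually consistent (residuals ≈ 0); L is off by 31.9 km.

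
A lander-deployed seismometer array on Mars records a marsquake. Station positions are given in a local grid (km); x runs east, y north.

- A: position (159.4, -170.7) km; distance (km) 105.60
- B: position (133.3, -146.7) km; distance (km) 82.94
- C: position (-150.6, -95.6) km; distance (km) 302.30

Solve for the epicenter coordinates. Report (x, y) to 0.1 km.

x ≈ 150.2 km, y ≈ -65.5 km

Circle about each station: (x − 159.4)² + (y + 170.7)² = 105.60²; (x − 133.3)² + (y + 146.7)² = 82.94²; (x + 150.6)² + (y + 95.6)² = 302.30².
Subtracting the A equation from the B and C equations removes the quadratic terms:
-52.2 x + 48.0 y = -10984.75
-620.0 x + 150.2 y = -102961.06
Solving the 2×2 system: x ≈ 150.2, y ≈ -65.5 km.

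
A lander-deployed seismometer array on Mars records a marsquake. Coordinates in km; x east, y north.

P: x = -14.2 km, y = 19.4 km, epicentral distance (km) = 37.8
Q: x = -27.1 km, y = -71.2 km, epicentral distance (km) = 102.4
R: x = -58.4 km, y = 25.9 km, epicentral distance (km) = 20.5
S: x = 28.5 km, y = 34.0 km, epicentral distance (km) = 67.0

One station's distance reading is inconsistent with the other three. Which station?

P

Solve using three stations at a time. Using Q, R, S (subtract circle equations pairwise → linear system) gives (x, y) ≈ (-38.4, 30.6).
Distances from that point to each station vs reported:
  P: calculated 26.7 vs reported 37.8 → residual 11.1 km
  Q: calculated 102.4 vs reported 102.4 → residual 0.0 km
  R: calculated 20.5 vs reported 20.5 → residual 0.0 km
  S: calculated 67.0 vs reported 67.0 → residual 0.0 km
Q, R, S are mutually consistent (residuals ≈ 0); P is off by 11.1 km.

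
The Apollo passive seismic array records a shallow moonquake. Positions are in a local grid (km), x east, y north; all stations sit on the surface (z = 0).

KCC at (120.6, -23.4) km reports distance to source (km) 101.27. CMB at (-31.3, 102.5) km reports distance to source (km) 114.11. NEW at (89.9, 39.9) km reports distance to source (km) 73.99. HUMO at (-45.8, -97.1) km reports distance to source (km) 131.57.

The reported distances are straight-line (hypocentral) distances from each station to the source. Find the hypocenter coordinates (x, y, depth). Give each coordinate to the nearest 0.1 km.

Each station gives a sphere (x−x_i)² + (y−y_i)² + z² = d_i² (stations at z=0).
Subtracting the KCC sphere from CMB and NEW: z² cancels, leaving linear equations in x and y:
-303.8 x + 251.8 y = -6371.46
-61.4 x + 126.6 y = -636.81
Solving: x ≈ 28.098, y ≈ 8.597 km (keep extra digits for the depth step; rounded: 28.1, 8.6).
Then from the KCC sphere: z² = 101.27² − (x − 120.6)² − (y + 23.4)² with x = 28.098, y = 8.597, so z ≈ 25.984 ≈ 26.0 km.

(28.1, 8.6, 26.0)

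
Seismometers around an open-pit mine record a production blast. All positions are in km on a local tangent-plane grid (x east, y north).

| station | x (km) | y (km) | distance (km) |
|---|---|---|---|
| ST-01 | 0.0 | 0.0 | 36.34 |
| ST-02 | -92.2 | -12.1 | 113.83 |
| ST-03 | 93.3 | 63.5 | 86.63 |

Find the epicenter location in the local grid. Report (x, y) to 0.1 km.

Circle about each station: x² + y² = 36.34²; (x + 92.2)² + (y + 12.1)² = 113.83²; (x − 93.3)² + (y − 63.5)² = 86.63².
Subtracting pairs of circle equations eliminates x²+y² and gives linear equations (the radical axes):
-184.4 x − 24.2 y = -2989.42
186.6 x + 127.0 y = 6552.98
Solving the 2×2 system: x ≈ 11.7, y ≈ 34.4 km.
Check against ST-01 (with the unrounded x, y): √(x²+y²) = 36.35 ≈ 36.34 km. ✓

x ≈ 11.7 km, y ≈ 34.4 km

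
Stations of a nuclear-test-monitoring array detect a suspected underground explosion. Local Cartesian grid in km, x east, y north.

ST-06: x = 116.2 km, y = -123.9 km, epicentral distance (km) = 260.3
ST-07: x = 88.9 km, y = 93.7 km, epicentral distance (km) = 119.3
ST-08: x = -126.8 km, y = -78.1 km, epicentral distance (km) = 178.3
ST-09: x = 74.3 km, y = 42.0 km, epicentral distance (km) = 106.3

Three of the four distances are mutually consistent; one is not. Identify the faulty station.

Solve using three stations at a time. Using ST-07, ST-08, ST-09 (subtract circle equations pairwise → linear system) gives (x, y) ≈ (-28.2, 70.5).
Distances from that point to each station vs reported:
  ST-06: calculated 242.1 vs reported 260.3 → residual 18.2 km
  ST-07: calculated 119.4 vs reported 119.3 → residual 0.1 km
  ST-08: calculated 178.3 vs reported 178.3 → residual 0.0 km
  ST-09: calculated 106.4 vs reported 106.3 → residual 0.1 km
ST-07, ST-08, ST-09 are mutually consistent (residuals ≈ 0); ST-06 is off by 18.2 km.

ST-06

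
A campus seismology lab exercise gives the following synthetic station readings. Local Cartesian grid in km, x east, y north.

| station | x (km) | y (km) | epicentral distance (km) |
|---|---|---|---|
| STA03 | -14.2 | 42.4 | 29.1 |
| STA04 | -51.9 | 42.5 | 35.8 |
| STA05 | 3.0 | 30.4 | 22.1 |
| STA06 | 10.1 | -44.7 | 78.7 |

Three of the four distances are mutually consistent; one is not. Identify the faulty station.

STA03

Solve using three stations at a time. Using STA04, STA05, STA06 (subtract circle equations pairwise → linear system) gives (x, y) ≈ (-19.0, 28.4).
Distances from that point to each station vs reported:
  STA03: calculated 14.8 vs reported 29.1 → residual 14.3 km
  STA04: calculated 35.8 vs reported 35.8 → residual 0.0 km
  STA05: calculated 22.1 vs reported 22.1 → residual 0.0 km
  STA06: calculated 78.7 vs reported 78.7 → residual 0.0 km
STA04, STA05, STA06 are mutually consistent (residuals ≈ 0); STA03 is off by 14.3 km.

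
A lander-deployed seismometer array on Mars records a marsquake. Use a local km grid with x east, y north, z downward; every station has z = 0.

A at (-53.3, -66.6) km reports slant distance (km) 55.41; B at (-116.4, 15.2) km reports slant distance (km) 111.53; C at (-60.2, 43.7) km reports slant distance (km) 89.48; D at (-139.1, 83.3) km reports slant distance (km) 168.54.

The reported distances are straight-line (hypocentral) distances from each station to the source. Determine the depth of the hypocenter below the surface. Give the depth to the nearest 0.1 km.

24.2 km

Each station gives a sphere (x−x_i)² + (y−y_i)² + z² = d_i² (stations at z=0).
Subtracting the A sphere from B and C: z² cancels, leaving linear equations in x and y:
-126.2 x + 163.6 y = -2865.12
-13.8 x + 220.6 y = -6679.12
Solving: x ≈ -18.007, y ≈ -31.404 km (keep extra digits for the depth step; rounded: -18.0, -31.4).
Then from the A sphere: z² = 55.41² − (x + 53.3)² − (y + 66.6)² with x = -18.007, y = -31.404, so z ≈ 24.206 ≈ 24.2 km.
Check against D (with the unrounded solution): distance 168.54 ≈ 168.54 km. ✓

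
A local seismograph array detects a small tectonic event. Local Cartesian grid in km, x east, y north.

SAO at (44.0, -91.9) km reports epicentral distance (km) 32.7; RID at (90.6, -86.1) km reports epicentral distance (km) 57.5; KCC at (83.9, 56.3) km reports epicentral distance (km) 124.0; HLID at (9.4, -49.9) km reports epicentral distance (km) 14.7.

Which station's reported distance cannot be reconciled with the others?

HLID

Solve using three stations at a time. Using SAO, RID, KCC (subtract circle equations pairwise → linear system) gives (x, y) ≈ (39.6, -59.5).
Distances from that point to each station vs reported:
  SAO: calculated 32.7 vs reported 32.7 → residual 0.0 km
  RID: calculated 57.5 vs reported 57.5 → residual 0.0 km
  KCC: calculated 124.0 vs reported 124.0 → residual 0.0 km
  HLID: calculated 31.7 vs reported 14.7 → residual 17.0 km
SAO, RID, KCC are mutually consistent (residuals ≈ 0); HLID is off by 17.0 km.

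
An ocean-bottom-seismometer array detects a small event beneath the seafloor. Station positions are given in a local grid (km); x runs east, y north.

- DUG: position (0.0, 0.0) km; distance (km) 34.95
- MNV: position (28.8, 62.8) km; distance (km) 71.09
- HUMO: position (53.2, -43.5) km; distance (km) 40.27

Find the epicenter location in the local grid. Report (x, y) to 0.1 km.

34.0 km east, -8.1 km north

Circle about each station: x² + y² = 34.95²; (x − 28.8)² + (y − 62.8)² = 71.09²; (x − 53.2)² + (y + 43.5)² = 40.27².
Subtracting the DUG equation from the MNV and HUMO equations removes the quadratic terms:
57.6 x + 125.6 y = 940.99
106.4 x − 87.0 y = 4322.32
Solving the 2×2 system: x ≈ 34.0, y ≈ -8.1 km.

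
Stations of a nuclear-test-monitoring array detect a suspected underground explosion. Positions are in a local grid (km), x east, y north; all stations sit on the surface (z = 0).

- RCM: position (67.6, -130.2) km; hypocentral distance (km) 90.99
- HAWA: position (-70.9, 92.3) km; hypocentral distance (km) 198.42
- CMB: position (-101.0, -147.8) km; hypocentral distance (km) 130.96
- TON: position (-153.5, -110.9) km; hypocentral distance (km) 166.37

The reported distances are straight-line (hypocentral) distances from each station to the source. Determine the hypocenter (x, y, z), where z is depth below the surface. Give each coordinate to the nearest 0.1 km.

x ≈ 4.0 km, y ≈ -85.3 km, depth ≈ 47.1 km

Each station gives a sphere (x−x_i)² + (y−y_i)² + z² = d_i² (stations at z=0).
Subtracting the RCM sphere from HAWA and CMB: z² cancels, leaving linear equations in x and y:
-277.0 x + 445.0 y = -39067.02
-337.2 x − 35.2 y = 1652.70
Solving: x ≈ 4.003, y ≈ -85.299 km (keep extra digits for the depth step; rounded: 4.0, -85.3).
Then from the RCM sphere: z² = 90.99² − (x − 67.6)² − (y + 130.2)² with x = 4.003, y = -85.299, so z ≈ 47.101 ≈ 47.1 km.
Check against TON (with the unrounded solution): distance 166.38 ≈ 166.37 km. ✓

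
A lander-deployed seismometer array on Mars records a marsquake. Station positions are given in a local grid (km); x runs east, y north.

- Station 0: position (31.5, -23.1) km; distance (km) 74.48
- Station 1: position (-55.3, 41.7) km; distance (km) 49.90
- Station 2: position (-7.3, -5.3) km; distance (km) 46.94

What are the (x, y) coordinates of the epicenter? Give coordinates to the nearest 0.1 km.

-5.4 km east, 41.6 km north

Circle about each station: (x − 31.5)² + (y + 23.1)² = 74.48²; (x + 55.3)² + (y − 41.7)² = 49.90²; (x + 7.3)² + (y + 5.3)² = 46.94².
Subtracting pairs of circle equations eliminates x²+y² and gives linear equations (the radical axes):
-173.6 x + 129.6 y = 6328.38
-77.6 x + 35.6 y = 1899.43
Solving the 2×2 system: x ≈ -5.4, y ≈ 41.6 km.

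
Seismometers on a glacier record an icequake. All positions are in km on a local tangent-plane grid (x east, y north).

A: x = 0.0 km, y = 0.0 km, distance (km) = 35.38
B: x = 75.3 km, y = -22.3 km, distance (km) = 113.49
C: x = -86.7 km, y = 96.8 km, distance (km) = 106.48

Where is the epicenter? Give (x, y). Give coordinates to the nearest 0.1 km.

Circle about each station: x² + y² = 35.38²; (x − 75.3)² + (y + 22.3)² = 113.49²; (x + 86.7)² + (y − 96.8)² = 106.48².
Subtracting the A equation from the B and C equations removes the quadratic terms:
150.6 x − 44.6 y = -5460.86
-173.4 x + 193.6 y = 6800.88
Solving the 2×2 system: x ≈ -35.2, y ≈ 3.6 km.

(-35.2, 3.6)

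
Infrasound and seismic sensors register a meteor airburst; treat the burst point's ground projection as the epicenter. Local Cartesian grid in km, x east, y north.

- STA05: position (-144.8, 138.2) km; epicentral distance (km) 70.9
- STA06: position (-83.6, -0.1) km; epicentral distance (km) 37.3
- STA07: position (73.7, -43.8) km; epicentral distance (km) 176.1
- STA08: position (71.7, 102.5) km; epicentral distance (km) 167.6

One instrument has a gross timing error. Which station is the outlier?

STA05

Solve using three stations at a time. Using STA06, STA07, STA08 (subtract circle equations pairwise → linear system) gives (x, y) ≈ (-82.7, 37.2).
Distances from that point to each station vs reported:
  STA05: calculated 118.6 vs reported 70.9 → residual 47.7 km
  STA06: calculated 37.3 vs reported 37.3 → residual 0.0 km
  STA07: calculated 176.1 vs reported 176.1 → residual 0.0 km
  STA08: calculated 167.6 vs reported 167.6 → residual 0.0 km
STA06, STA07, STA08 are mutually consistent (residuals ≈ 0); STA05 is off by 47.7 km.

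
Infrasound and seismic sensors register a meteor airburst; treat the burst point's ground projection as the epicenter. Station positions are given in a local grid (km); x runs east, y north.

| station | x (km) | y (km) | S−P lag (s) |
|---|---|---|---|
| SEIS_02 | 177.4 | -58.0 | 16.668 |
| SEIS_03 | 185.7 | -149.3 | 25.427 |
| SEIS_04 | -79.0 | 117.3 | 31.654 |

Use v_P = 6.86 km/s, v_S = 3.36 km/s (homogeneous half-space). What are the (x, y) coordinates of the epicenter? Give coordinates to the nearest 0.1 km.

x ≈ 72.4 km, y ≈ -26.0 km

Distance from S−P lag: d = Δt · v_P v_S / (v_P − v_S) = Δt · (6.86·3.36)/(6.86−3.36) ≈ 6.5856·Δt.
So d_SEIS_02 = 109.77, d_SEIS_03 = 167.45, d_SEIS_04 = 208.46 km.
Circle about each station: (x − 177.4)² + (y + 58.0)² = 109.77²; (x − 185.7)² + (y + 149.3)² = 167.45²; (x + 79.0)² + (y − 117.3)² = 208.46².
Subtracting the SEIS_02 equation from the SEIS_03 and SEIS_04 equations removes the quadratic terms:
16.6 x − 182.6 y = 5950.17
-512.8 x + 350.6 y = -46240.59
Solving the 2×2 system: x ≈ 72.4, y ≈ -26.0 km.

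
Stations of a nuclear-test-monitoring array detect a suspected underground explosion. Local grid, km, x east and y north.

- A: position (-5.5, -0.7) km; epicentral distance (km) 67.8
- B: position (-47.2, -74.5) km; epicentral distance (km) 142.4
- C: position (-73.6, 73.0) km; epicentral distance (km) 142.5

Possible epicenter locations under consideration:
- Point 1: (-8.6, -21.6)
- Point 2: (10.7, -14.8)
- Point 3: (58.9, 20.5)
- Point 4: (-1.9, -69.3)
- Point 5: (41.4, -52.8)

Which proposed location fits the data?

For each candidate, compare |candidate − station| to the reported distance:
Point 1: residuals A 46.7, B 76.9, C 27.7 → max 76.9 km
Point 2: residuals A 46.3, B 59.2, C 20.8 → max 59.2 km
Point 3: residuals A 0.0, B 0.0, C 0.0 → max 0.0 km
Point 4: residuals A 0.9, B 96.8, C 16.8 → max 96.8 km
Point 5: residuals A 2.3, B 51.2, C 27.9 → max 51.2 km
Only Point 3 has all residuals ≈ 0.

Point 3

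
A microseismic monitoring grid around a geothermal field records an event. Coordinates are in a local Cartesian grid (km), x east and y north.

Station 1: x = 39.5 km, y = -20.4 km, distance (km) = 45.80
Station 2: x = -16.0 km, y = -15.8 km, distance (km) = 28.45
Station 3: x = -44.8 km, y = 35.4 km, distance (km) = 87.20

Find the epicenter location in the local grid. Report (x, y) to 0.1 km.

-1.7 km east, -40.4 km north

Circle about each station: (x − 39.5)² + (y + 20.4)² = 45.80²; (x + 16.0)² + (y + 15.8)² = 28.45²; (x + 44.8)² + (y − 35.4)² = 87.20².
Subtracting the Station 1 equation from the Station 2 and Station 3 equations removes the quadratic terms:
-111.0 x + 9.2 y = -182.53
-168.6 x + 111.6 y = -4222.41
Solving the 2×2 system: x ≈ -1.7, y ≈ -40.4 km.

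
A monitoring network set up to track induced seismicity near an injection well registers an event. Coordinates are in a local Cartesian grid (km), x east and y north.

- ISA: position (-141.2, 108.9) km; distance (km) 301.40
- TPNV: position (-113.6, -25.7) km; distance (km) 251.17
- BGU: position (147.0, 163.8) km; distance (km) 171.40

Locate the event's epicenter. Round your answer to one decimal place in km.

136.9 km east, -7.3 km north

Circle about each station: (x + 141.2)² + (y − 108.9)² = 301.40²; (x + 113.6)² + (y + 25.7)² = 251.17²; (x − 147.0)² + (y − 163.8)² = 171.40².
Subtracting the ISA equation from the TPNV and BGU equations removes the quadratic terms:
55.2 x − 269.2 y = 9524.39
576.4 x + 109.8 y = 78106.79
Solving the 2×2 system: x ≈ 136.9, y ≈ -7.3 km.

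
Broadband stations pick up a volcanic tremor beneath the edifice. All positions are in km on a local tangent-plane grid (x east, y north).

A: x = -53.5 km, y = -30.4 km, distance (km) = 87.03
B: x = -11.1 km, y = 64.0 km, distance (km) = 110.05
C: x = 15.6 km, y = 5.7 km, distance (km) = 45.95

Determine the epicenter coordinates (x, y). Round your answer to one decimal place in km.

33.3 km east, -36.7 km north

Circle about each station: (x + 53.5)² + (y + 30.4)² = 87.03²; (x + 11.1)² + (y − 64.0)² = 110.05²; (x − 15.6)² + (y − 5.7)² = 45.95².
Subtracting pairs of circle equations eliminates x²+y² and gives linear equations (the radical axes):
84.8 x + 188.8 y = -4103.98
138.2 x + 72.2 y = 1952.26
Solving the 2×2 system: x ≈ 33.3, y ≈ -36.7 km.
Check against A (with the unrounded x, y): √((x + 53.5)²+(y + 30.4)²) = 87.02 ≈ 87.03 km. ✓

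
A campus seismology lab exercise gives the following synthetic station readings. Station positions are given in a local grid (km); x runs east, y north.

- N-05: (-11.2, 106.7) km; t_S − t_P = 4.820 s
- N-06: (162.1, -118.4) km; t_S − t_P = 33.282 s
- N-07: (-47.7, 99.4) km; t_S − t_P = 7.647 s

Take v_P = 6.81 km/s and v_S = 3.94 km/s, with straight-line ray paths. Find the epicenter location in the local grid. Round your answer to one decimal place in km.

(3.5, 149.3)

Distance from S−P lag: d = Δt · v_P v_S / (v_P − v_S) = Δt · (6.81·3.94)/(6.81−3.94) ≈ 9.3489·Δt.
So d_N-05 = 45.06, d_N-06 = 311.15, d_N-07 = 71.49 km.
Circle about each station: (x + 11.2)² + (y − 106.7)² = 45.06²; (x − 162.1)² + (y + 118.4)² = 311.15²; (x + 47.7)² + (y − 99.4)² = 71.49².
Subtracting pairs of circle equations eliminates x²+y² and gives linear equations (the radical axes):
346.6 x − 450.2 y = -65999.28
-73.0 x − 14.6 y = -2435.10
Solving the 2×2 system: x ≈ 3.5, y ≈ 149.3 km.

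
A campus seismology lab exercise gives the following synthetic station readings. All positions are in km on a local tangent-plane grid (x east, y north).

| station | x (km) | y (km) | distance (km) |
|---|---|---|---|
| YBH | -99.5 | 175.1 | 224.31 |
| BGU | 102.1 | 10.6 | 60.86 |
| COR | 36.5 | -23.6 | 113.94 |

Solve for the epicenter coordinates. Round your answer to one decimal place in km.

Circle about each station: (x + 99.5)² + (y − 175.1)² = 224.31²; (x − 102.1)² + (y − 10.6)² = 60.86²; (x − 36.5)² + (y + 23.6)² = 113.94².
Subtracting pairs of circle equations eliminates x²+y² and gives linear equations (the radical axes):
403.2 x − 329.0 y = 16587.55
272.0 x − 397.4 y = -1338.40
Solving the 2×2 system: x ≈ 99.4, y ≈ 71.4 km.

x ≈ 99.4 km, y ≈ 71.4 km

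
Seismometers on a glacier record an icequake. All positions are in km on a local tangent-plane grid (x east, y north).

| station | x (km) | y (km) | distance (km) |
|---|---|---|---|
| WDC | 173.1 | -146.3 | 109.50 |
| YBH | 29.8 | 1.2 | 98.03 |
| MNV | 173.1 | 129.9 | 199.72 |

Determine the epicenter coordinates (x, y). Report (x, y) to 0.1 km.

x ≈ 107.4 km, y ≈ -58.7 km

Circle about each station: (x − 173.1)² + (y + 146.3)² = 109.50²; (x − 29.8)² + (y − 1.2)² = 98.03²; (x − 173.1)² + (y − 129.9)² = 199.72².
Subtracting pairs of circle equations eliminates x²+y² and gives linear equations (the radical axes):
-286.6 x + 295.0 y = -48097.45
0.0 x + 552.4 y = -32427.51
Solving the 2×2 system: x ≈ 107.4, y ≈ -58.7 km.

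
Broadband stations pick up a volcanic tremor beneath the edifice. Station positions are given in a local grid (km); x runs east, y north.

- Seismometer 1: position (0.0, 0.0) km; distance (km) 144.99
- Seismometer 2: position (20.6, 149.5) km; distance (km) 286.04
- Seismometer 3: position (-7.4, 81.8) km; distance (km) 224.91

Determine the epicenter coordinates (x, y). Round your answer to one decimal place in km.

Circle about each station: x² + y² = 144.99²; (x − 20.6)² + (y − 149.5)² = 286.04²; (x + 7.4)² + (y − 81.8)² = 224.91².
Subtracting the Seismometer 1 equation from the Seismometer 2 and Seismometer 3 equations removes the quadratic terms:
41.2 x + 299.0 y = -38022.17
-14.8 x + 163.6 y = -22816.41
Solving the 2×2 system: x ≈ 53.9, y ≈ -134.6 km.
Check against Seismometer 1 (with the unrounded x, y): √(x²+y²) = 144.98 ≈ 144.99 km. ✓

53.9 km east, -134.6 km north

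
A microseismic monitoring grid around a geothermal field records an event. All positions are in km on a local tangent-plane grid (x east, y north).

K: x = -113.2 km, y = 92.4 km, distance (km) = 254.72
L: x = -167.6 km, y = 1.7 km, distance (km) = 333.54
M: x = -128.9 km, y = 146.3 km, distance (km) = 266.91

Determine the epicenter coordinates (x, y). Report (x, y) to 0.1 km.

Circle about each station: (x + 113.2)² + (y − 92.4)² = 254.72²; (x + 167.6)² + (y − 1.7)² = 333.54²; (x + 128.9)² + (y − 146.3)² = 266.91².
Subtracting the K equation from the L and M equations removes the quadratic terms:
-108.8 x − 181.4 y = -39626.00
-31.4 x + 107.8 y = 10308.23
Solving the 2×2 system: x ≈ 137.8, y ≈ 135.8 km.

137.8 km east, 135.8 km north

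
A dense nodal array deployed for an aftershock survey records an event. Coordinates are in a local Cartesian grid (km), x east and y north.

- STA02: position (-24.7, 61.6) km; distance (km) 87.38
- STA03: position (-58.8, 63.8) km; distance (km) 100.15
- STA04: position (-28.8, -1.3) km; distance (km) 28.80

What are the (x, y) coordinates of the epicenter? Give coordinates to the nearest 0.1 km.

Circle about each station: (x + 24.7)² + (y − 61.6)² = 87.38²; (x + 58.8)² + (y − 63.8)² = 100.15²; (x + 28.8)² + (y + 1.3)² = 28.80².
Subtracting pairs of circle equations eliminates x²+y² and gives linear equations (the radical axes):
-68.2 x + 4.4 y = 728.47
-8.2 x − 125.8 y = 3232.30
Solving the 2×2 system: x ≈ -12.3, y ≈ -24.9 km.
Check against STA02 (with the unrounded x, y): √((x + 24.7)²+(y − 61.6)²) = 87.38 ≈ 87.38 km. ✓

-12.3 km east, -24.9 km north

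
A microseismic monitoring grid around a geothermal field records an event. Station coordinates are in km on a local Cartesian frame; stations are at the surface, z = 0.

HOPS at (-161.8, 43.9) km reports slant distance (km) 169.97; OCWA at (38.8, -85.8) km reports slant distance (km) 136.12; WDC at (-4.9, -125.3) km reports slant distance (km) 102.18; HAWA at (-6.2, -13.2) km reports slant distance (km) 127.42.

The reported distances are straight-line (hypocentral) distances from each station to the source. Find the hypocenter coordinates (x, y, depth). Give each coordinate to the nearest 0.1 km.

Each station gives a sphere (x−x_i)² + (y−y_i)² + z² = d_i² (stations at z=0).
Subtracting the HOPS sphere from OCWA and WDC: z² cancels, leaving linear equations in x and y:
401.2 x − 259.4 y = -8878.22
313.8 x − 338.4 y = 6066.70
Solving: x ≈ -84.208, y ≈ -96.014 km (keep extra digits for the depth step; rounded: -84.2, -96.0).
Then from the HOPS sphere: z² = 169.97² − (x + 161.8)² − (y − 43.9)² with x = -84.208, y = -96.014, so z ≈ 57.388 ≈ 57.4 km.
Check against HAWA (with the unrounded solution): distance 127.42 ≈ 127.42 km. ✓

x ≈ -84.2 km, y ≈ -96.0 km, depth ≈ 57.4 km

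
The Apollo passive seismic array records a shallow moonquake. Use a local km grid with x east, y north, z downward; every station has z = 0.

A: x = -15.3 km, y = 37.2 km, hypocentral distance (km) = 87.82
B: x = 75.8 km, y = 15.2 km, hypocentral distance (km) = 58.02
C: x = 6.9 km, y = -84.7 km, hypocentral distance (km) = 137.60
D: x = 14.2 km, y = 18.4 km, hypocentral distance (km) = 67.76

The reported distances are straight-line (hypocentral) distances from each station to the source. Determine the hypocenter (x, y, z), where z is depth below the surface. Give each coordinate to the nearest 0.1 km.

Each station gives a sphere (x−x_i)² + (y−y_i)² + z² = d_i² (stations at z=0).
Subtracting the A sphere from B and C: z² cancels, leaving linear equations in x and y:
182.2 x − 44.0 y = 8704.78
44.4 x − 243.8 y = -5617.64
Solving: x ≈ 55.794, y ≈ 33.203 km (keep extra digits for the depth step; rounded: 55.8, 33.2).
Then from the A sphere: z² = 87.82² − (x + 15.3)² − (y − 37.2)² with x = 55.794, y = 33.203, so z ≈ 51.401 ≈ 51.4 km.

x ≈ 55.8 km, y ≈ 33.2 km, depth ≈ 51.4 km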